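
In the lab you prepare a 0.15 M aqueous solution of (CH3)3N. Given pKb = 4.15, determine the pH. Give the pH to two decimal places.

(CH3)3N + H2O ⇌ (CH3)3NH+ + OH-
Kb = 10^(−4.15) = 7.08 × 10^-5
From the ICE table, Kb = x²/(0.15 − x) = 7.08 × 10^-5.
Since Kb ≪ C₀, x ≈ √(Kb·C₀) = 3.26 × 10^-3 M.
pOH = −log(3.26 × 10^-3) = 2.49; pH = 14.00 − 2.49 = 11.51

pH = 11.51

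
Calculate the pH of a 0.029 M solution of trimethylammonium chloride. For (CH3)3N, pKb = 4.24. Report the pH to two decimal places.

(CH3)3NH+ is the conjugate acid of the weak base (CH3)3N.
Kb = 10^(−4.24) = 5.75 × 10^-5
Ka = Kw/Kb = 1.0×10^-14 / 5.75 × 10^-5 = 1.74 × 10^-10
Ka = [H+]²/(0.029 − [H+]) = 1.74 × 10^-10
Assume [H+] ≪ 0.029: [H+] ≈ √(1.74 × 10^-10 × 0.029) = 2.25 × 10^-6 M
Check: 0.0077% ionized — well under 5%, approximation valid.
pH = −log(2.25 × 10^-6) = 5.65

pH = 5.65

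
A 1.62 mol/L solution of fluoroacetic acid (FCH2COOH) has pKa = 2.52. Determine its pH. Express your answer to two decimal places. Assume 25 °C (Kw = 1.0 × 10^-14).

FCH2COOH ⇌ FCH2COO- + H+
Ka = 10^(−2.52) = 3.02 × 10^-3
From the ICE table, Ka = x²/(1.62 − x) = 3.02 × 10^-3.
Neglecting x in the denominator: x = √(3.02 × 10^-3 × 1.62) = 6.99 × 10^-2 M
pH = −log(6.99 × 10^-2) = 1.16

pH = 1.16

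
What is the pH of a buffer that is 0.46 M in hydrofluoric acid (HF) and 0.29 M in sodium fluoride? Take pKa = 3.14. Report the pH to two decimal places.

pH = pKa + log([A⁻]/[HA]) = 3.14 + log(0.29/0.46)
pH = 3.14 + (-0.200) = 2.94

pH = 2.94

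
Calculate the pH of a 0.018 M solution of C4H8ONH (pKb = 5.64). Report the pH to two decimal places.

pH = 10.31

C4H8ONH + H2O ⇌ C4H8ONH2+ + OH-
Kb = 10^(−5.64) = 2.29 × 10^-6
From the ICE table, Kb = [OH-]²/(0.018 − [OH-]) = 2.29 × 10^-6.
Assume [OH-] ≪ 0.018: [OH-] ≈ √(2.29 × 10^-6 × 0.018) = 2.03 × 10^-4 M
pOH = −log(2.03 × 10^-4) = 3.69; pH = 14.00 − 3.69 = 10.31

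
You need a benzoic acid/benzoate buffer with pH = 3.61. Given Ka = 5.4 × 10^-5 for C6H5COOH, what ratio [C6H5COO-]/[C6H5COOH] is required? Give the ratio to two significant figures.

ratio = 0.22

pKa = -log(5.4 × 10^-5) = 4.268
pH = pKa + log(r) ⇒ log(r) = 3.61 − 4.268 = -0.658
r = [C6H5COO-]/[C6H5COOH] = 10^(-0.658) = 0.22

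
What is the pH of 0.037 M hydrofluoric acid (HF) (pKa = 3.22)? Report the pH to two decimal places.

pH = 2.35

HF ⇌ F- + H+
Ka = 10^(−3.22) = 6.03 × 10^-4
From the ICE table, Ka = x²/(0.037 − x) = 6.03 × 10^-4.
The 5% rule fails; solving x² + Ka·x − Ka·C₀ = 0 exactly:
x = [−0.000603 + √(0.000603² + 8.92e-05)]/2 = 4.43 × 10^-3 M
pH = −log(4.43 × 10^-3) = 2.35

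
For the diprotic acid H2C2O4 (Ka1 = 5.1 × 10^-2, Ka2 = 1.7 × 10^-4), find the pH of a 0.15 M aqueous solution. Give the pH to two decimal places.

Since Ka1 ≫ Ka2, the first ionization dominates [H+].
Ka1 = x²/(0.15 − x) = 5.1 × 10^-2
Solving the quadratic: x = (−Ka1 + √(Ka1² + 4·Ka1·C₀))/2 = 6.56 × 10^-2 M
pH = −log(6.56 × 10^-2) = 1.18

pH = 1.18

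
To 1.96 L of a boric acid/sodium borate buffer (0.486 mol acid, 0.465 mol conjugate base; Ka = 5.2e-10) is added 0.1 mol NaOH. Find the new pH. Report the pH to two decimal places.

pH = 9.45

After neutralization: n(B(OH)3) = 0.386 mol, n(B(OH)4-) = 0.565 mol.
pKa = −log(5.2 × 10^-10) = 9.284
pH = pKa + log([A⁻]/[HA]) = 9.284 + log(0.565/0.386) = 9.284 +0.165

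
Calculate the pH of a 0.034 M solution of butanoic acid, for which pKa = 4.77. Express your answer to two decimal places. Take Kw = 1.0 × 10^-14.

CH3(CH2)2COOH ⇌ CH3(CH2)2COO- + H+
Ka = 10^(−4.77) = 1.70 × 10^-5
Ka = x²/(0.034 − x) = 1.70 × 10^-5
Since Ka ≪ C₀, x ≈ √(Ka·C₀) = 7.60 × 10^-4 M.
(x/C₀ = 2.2% < 5%, so the approximation holds.)
pH = −log(7.60 × 10^-4) = 3.12

pH = 3.12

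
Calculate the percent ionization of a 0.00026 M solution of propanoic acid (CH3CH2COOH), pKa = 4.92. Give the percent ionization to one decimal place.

CH3CH2COOH ⇌ CH3CH2COO- + H+; let x = [H+] at equilibrium.
Ka = 10^(−4.92) = 1.20 × 10^-5
Solve x² + 1.2e-05x − 3.12e-09 = 0 → x = 5.02 × 10^-5 M
% ionization = x/C₀ × 100% = 5.02 × 10^-5/0.00026 × 100% = 19.3%

19.3%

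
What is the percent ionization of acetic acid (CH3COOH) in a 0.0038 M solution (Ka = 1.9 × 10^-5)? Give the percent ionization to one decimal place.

6.8%

CH3COOH ⇌ CH3COO- + H+; let x = [H+] at equilibrium.
Solve x² + 1.9e-05x − 7.22e-08 = 0 → x = 2.59 × 10^-4 M
Fraction ionized = 2.59 × 10^-4 / 0.0038 = 0.0682 → 6.8%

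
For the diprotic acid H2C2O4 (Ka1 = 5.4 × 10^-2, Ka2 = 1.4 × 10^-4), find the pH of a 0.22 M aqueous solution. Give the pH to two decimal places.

Ka1 ≫ Ka2, so treat the first dissociation as the only significant source of H+.
Ka1 = x²/(0.22 − x) = 5.4 × 10^-2
Solving the quadratic: x = (−Ka1 + √(Ka1² + 4·Ka1·C₀))/2 = 8.53 × 10^-2 M
pH = −log(8.53 × 10^-2) = 1.07

pH = 1.07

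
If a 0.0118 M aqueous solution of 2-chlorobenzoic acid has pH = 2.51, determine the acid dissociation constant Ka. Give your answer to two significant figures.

Ka = 1.1 × 10^-3

[H+] = 10^(-2.51) = 3.09 × 10^-3 M
At equilibrium [HA] = 0.0118 − 3.09 × 10^-3 = 8.71 × 10^-3 M
Ka = [H+][A-]/[HA] = (3.09 × 10^-3)² / 8.71 × 10^-3 = 1.1 × 10^-3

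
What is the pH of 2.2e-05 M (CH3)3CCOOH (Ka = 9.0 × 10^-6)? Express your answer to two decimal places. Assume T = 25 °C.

pH = 4.99

(CH3)3CCOOH ⇌ (CH3)3CCOO- + H+
From the ICE table, Ka = [H+]²/(2.2e-05 − [H+]) = 9.0 × 10^-6.
[H+] is not negligible relative to C₀; solve [H+]² + 9e-06·[H+] − 1.98e-10 = 0.
[H+] = (−Ka + √(Ka² + 4·Ka·C₀))/2 = 1.03 × 10^-5 M
pH = −log(1.03 × 10^-5) = 4.99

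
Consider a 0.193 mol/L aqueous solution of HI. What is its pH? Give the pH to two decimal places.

HI is a strong acid and dissociates completely, so [H+] = 0.193 M.
pH = -log(0.193) = 0.71

pH = 0.71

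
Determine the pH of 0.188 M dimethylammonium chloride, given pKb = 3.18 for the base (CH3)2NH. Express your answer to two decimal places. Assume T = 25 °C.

(CH3)2NH2+ is the conjugate acid of the weak base (CH3)2NH.
Kb = 10^(−3.18) = 6.61 × 10^-4
Ka = Kw/Kb = 1.0×10^-14 / 6.61 × 10^-4 = 1.51 × 10^-11
Ka = [H+]²/(0.188 − [H+]) = 1.51 × 10^-11
Neglecting [H+] in the denominator: [H+] = √(1.51 × 10^-11 × 0.188) = 1.68 × 10^-6 M
Check: 0.0009% ionized — well under 5%, approximation valid.
pH = −log[H+] = −log(1.68 × 10^-6) = 5.77

pH = 5.77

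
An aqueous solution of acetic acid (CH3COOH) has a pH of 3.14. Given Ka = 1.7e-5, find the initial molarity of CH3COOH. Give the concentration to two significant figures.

C₀ = 3.2 × 10^-2 M

[H+] = 10^(-3.14) = 7.24 × 10^-4 M = x
Ka = x²/(C₀ − x) ⇒ C₀ = x + x²/Ka
C₀ = 7.24 × 10^-4 + (7.24 × 10^-4)²/(1.7 × 10^-5) = 3.16 × 10^-2 M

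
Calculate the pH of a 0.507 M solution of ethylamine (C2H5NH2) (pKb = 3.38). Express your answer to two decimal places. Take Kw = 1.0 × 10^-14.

C2H5NH2 + H2O ⇌ C2H5NH3+ + OH-
Kb = 10^(−3.38) = 4.17 × 10^-4
Kb = x²/(0.507 − x) = 4.17 × 10^-4
Assume x ≪ 0.507: x ≈ √(4.17 × 10^-4 × 0.507) = 1.45 × 10^-2 M
Check: 2.9% ionized — well under 5%, approximation valid.
pOH = 1.84, so pH = 14.00 − pOH = 12.16

pH = 12.16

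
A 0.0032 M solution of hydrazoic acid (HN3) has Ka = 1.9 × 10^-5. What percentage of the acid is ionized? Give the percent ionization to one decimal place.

HN3 ⇌ N3- + H+; let x = [H+] at equilibrium.
Solve x² + 1.9e-05x − 6.08e-08 = 0 → x = 2.37 × 10^-4 M
Fraction ionized = 2.37 × 10^-4 / 0.0032 = 0.0741 → 7.4%

7.4%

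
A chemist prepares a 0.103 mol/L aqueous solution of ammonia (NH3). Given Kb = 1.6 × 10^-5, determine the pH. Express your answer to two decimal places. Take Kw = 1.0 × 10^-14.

pH = 11.11

NH3 + H2O ⇌ NH4+ + OH-
Kb = [OH-]²/(0.103 − [OH-]) = 1.6 × 10^-5
Assume [OH-] ≪ 0.103: [OH-] ≈ √(1.6 × 10^-5 × 0.103) = 1.28 × 10^-3 M
pOH = −log(1.28 × 10^-3) = 2.89; pH = 14.00 − 2.89 = 11.11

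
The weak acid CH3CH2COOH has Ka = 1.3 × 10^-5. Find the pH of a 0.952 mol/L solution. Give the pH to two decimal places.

CH3CH2COOH ⇌ CH3CH2COO- + H+
From the ICE table, Ka = x²/(0.952 − x) = 1.3 × 10^-5.
Neglecting x in the denominator: x = √(1.3 × 10^-5 × 0.952) = 3.52 × 10^-3 M
pH = −log(3.52 × 10^-3) = 2.45

pH = 2.45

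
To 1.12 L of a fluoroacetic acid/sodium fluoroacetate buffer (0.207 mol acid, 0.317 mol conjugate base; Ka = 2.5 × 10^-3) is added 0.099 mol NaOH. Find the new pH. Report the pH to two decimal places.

OH- converts FCH2COOH to FCH2COO-: FCH2COOH → 0.108 mol, FCH2COO- → 0.416 mol.
pKa = −log(2.5 × 10^-3) = 2.602
pH = pKa + log([A⁻]/[HA]) = 2.602 + log(0.416/0.108) = 2.602 +0.586

pH = 3.19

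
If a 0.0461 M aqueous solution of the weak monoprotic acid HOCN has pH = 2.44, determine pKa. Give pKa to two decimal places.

[H+] = 10^(-2.44) = 3.63 × 10^-3 M
At equilibrium [HA] = 0.0461 − 3.63 × 10^-3 = 4.25 × 10^-2 M
Ka = [H+][A-]/[HA] = (3.63 × 10^-3)² / 4.25 × 10^-2 = 3.10 × 10^-4
pKa = -log(3.10 × 10^-4) = 3.51

pKa = 3.51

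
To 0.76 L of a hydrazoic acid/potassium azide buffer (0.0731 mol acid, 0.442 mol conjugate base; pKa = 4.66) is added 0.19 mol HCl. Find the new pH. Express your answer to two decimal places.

Added H+ converts N3- to HN3: HN3 → 0.263 mol, N3- → 0.252 mol.
pH = pKa + log([A⁻]/[HA]) = 4.66 + log(0.252/0.263) = 4.66 -0.019

pH = 4.64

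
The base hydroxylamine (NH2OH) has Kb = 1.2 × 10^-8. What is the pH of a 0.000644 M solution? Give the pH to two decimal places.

NH2OH + H2O ⇌ NH3OH+ + OH-
Kb = [OH-]²/(0.000644 − [OH-]) = 1.2 × 10^-8
Neglecting [OH-] in the denominator: [OH-] = √(1.2 × 10^-8 × 0.000644) = 2.78 × 10^-6 M
Check: 0.43% ionized — well under 5%, approximation valid.
pOH = −log(2.78 × 10^-6) = 5.56; pH = 14.00 − 5.56 = 8.44

pH = 8.44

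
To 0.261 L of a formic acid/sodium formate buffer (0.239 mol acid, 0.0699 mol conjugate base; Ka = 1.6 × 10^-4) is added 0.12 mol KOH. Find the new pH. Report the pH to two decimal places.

pH = 4.00

OH- converts HCOOH to HCOO-: HCOOH → 0.119 mol, HCOO- → 0.19 mol.
pKa = −log(1.6 × 10^-4) = 3.796
pH = pKa + log([A⁻]/[HA]) = 3.796 + log(0.19/0.119) = 3.796 +0.203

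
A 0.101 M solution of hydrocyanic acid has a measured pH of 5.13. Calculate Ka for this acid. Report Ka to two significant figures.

Ka = 5.4 × 10^-10

[H+] = 10^(-5.13) = 7.41 × 10^-6 M
At equilibrium [HA] = 0.101 − 7.41 × 10^-6 = 1.01 × 10^-1 M
Ka = [H+][A-]/[HA] = (7.41 × 10^-6)² / 1.01 × 10^-1 = 5.4 × 10^-10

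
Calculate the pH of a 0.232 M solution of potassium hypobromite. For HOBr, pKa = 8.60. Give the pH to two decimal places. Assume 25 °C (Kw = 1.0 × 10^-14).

pH = 10.98

OBr- is the conjugate base of the weak acid HOBr.
Ka = 10^(−8.60) = 2.51 × 10^-9
Kb = Kw/Ka = 1.0×10^-14 / 2.51 × 10^-9 = 3.98 × 10^-6
Kb = [OH-]²/(0.232 − [OH-]) = 3.98 × 10^-6
Since Kb ≪ C₀, [OH-] ≈ √(Kb·C₀) = 9.61 × 10^-4 M.
([OH-]/C₀ = 0.41% < 5%, so the approximation holds.)
pOH = −log(9.61 × 10^-4) = 3.02; pH = 14.00 − 3.02 = 10.98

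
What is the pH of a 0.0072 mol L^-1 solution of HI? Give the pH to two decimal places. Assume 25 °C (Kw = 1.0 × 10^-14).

HI is a strong acid and dissociates completely, so [H+] = 0.0072 M.
pH = -log(0.0072) = 2.14

pH = 2.14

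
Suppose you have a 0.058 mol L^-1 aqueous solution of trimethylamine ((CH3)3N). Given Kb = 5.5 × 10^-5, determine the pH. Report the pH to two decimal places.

pH = 11.25

(CH3)3N + H2O ⇌ (CH3)3NH+ + OH-
Kb = [OH-]²/(0.058 − [OH-]) = 5.5 × 10^-5
Since Kb ≪ C₀, [OH-] ≈ √(Kb·C₀) = 1.79 × 10^-3 M.
Check: 3.1% ionized — well under 5%, approximation valid.
pOH = −log(1.79 × 10^-3) = 2.75; pH = 14.00 − 2.75 = 11.25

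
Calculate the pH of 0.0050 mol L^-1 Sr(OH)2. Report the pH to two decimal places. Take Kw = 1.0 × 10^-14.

pH = 12.00

Sr(OH)2 is a strong base (each formula unit releases 2 OH-); [OH-] = 0.01 M.
pOH = -log(0.01) = 2.00
pH = 14.00 - 2.00 = 12.00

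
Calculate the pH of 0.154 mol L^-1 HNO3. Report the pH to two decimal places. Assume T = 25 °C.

HNO3 is a strong acid and dissociates completely, so [H+] = 0.154 M.
pH = -log(0.154) = 0.81

pH = 0.81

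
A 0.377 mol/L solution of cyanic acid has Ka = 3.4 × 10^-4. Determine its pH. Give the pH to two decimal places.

HOCN ⇌ OCN- + H+
Let x = [H+] at equilibrium. Ka = x²/(0.377 − x).
Neglecting x in the denominator: x = √(3.4 × 10^-4 × 0.377) = 1.13 × 10^-2 M
pH = −log[H+] = −log(1.13 × 10^-2) = 1.95

pH = 1.95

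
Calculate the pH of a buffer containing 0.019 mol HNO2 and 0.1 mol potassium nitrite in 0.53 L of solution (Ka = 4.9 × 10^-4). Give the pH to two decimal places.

pH = 4.03

pKa = −log(4.9 × 10^-4) = 3.310
Henderson–Hasselbalch: pH = pKa + log([NO2-]/[HNO2]) = 3.310 + log(0.1/0.019)
pH = 3.310 + (+0.721) = 4.03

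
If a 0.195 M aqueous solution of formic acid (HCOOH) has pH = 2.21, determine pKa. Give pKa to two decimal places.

pKa = 3.70

[H+] = 10^(-2.21) = 6.17 × 10^-3 M
At equilibrium [HA] = 0.195 − 6.17 × 10^-3 = 1.89 × 10^-1 M
Ka = [H+][A-]/[HA] = (6.17 × 10^-3)² / 1.89 × 10^-1 = 2.01 × 10^-4
pKa = -log(2.01 × 10^-4) = 3.70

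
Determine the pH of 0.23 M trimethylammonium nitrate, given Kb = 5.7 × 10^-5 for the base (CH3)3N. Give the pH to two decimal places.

pH = 5.20

(CH3)3NH+ is the conjugate acid of the weak base (CH3)3N.
Ka = Kw/Kb = 1.0×10^-14 / 5.7 × 10^-5 = 1.75 × 10^-10
Ka = [H+]²/(0.23 − [H+]) = 1.75 × 10^-10
Assume [H+] ≪ 0.23: [H+] ≈ √(1.75 × 10^-10 × 0.23) = 6.34 × 10^-6 M
Check: 0.0028% ionized — well under 5%, approximation valid.
pH = −log[H+] = −log(6.34 × 10^-6) = 5.20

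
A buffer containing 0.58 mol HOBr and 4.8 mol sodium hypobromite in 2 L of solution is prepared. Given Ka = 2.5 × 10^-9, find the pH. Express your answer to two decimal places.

pH = 9.52

pKa = −log(2.5 × 10^-9) = 8.602
pH = pKa + log([A⁻]/[HA]) = 8.602 + log(4.8/0.58)
pH = 8.602 + (+0.918) = 9.52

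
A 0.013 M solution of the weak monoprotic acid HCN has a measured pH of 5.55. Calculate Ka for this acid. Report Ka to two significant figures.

Ka = 6.1 × 10^-10

[H+] = 10^(-5.55) = 2.82 × 10^-6 M
At equilibrium [HA] = 0.013 − 2.82 × 10^-6 = 1.30 × 10^-2 M
Ka = [H+][A-]/[HA] = (2.82 × 10^-6)² / 1.30 × 10^-2 = 6.1 × 10^-10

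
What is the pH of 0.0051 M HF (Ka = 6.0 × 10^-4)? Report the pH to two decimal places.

pH = 2.83

HF ⇌ F- + H+
Ka = [H+]²/(0.0051 − [H+]) = 6.0 × 10^-4
The 5% rule fails; solving [H+]² + Ka·[H+] − Ka·C₀ = 0 exactly:
[H+] = (−Ka + √(Ka² + 4·Ka·C₀))/2 = 1.47 × 10^-3 M
pH = −log(1.47 × 10^-3) = 2.83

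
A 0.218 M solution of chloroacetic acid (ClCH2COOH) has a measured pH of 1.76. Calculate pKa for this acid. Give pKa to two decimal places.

[H+] = 10^(-1.76) = 1.74 × 10^-2 M
At equilibrium [HA] = 0.218 − 1.74 × 10^-2 = 2.01 × 10^-1 M
Ka = [H+][A-]/[HA] = (1.74 × 10^-2)² / 2.01 × 10^-1 = 1.51 × 10^-3
pKa = -log(1.51 × 10^-3) = 2.82

pKa = 2.82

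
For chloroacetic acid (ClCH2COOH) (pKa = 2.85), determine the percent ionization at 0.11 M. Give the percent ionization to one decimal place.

ClCH2COOH ⇌ ClCH2COO- + H+; let x = [H+] at equilibrium.
Ka = 10^(−2.85) = 1.41 × 10^-3
Solve x² + 0.00141x − 0.000155 = 0 → x = 1.18 × 10^-2 M
Fraction ionized = 1.18 × 10^-2 / 0.11 = 0.1073 → 10.7%

10.7%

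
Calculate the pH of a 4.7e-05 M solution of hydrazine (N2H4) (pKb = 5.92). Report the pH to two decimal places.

pH = 8.84

N2H4 + H2O ⇌ N2H5+ + OH-
Kb = 10^(−5.92) = 1.20 × 10^-6
From the ICE table, Kb = [OH-]²/(4.7e-05 − [OH-]) = 1.20 × 10^-6.
Here C₀/Kb ≈ 39.2, so the small-[OH-] approximation fails. Use the quadratic:
[OH-] = (−Kb + √(Kb² + 4·Kb·C₀))/2 = 6.93 × 10^-6 M
pOH = −log(6.93 × 10^-6) = 5.16; pH = 14.00 − 5.16 = 8.84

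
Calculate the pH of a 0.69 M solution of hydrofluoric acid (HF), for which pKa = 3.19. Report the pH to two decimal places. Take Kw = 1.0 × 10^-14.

pH = 1.68

HF ⇌ F- + H+
Ka = 10^(−3.19) = 6.46 × 10^-4
Ka = x²/(0.69 − x) = 6.46 × 10^-4
Since Ka ≪ C₀, x ≈ √(Ka·C₀) = 2.11 × 10^-2 M.
Check: 3.1% ionized — well under 5%, approximation valid.
pH = −log[H+] = −log(2.11 × 10^-2) = 1.68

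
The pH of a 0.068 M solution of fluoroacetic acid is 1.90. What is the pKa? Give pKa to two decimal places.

[H+] = 10^(-1.90) = 1.26 × 10^-2 M
At equilibrium [HA] = 0.068 − 1.26 × 10^-2 = 5.54 × 10^-2 M
Ka = [H+][A-]/[HA] = (1.26 × 10^-2)² / 5.54 × 10^-2 = 2.87 × 10^-3
pKa = -log(2.87 × 10^-3) = 2.54

pKa = 2.54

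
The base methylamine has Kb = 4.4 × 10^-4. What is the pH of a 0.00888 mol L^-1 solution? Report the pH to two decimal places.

CH3NH2 + H2O ⇌ CH3NH3+ + OH-
From the ICE table, Kb = x²/(0.00888 − x) = 4.4 × 10^-4.
x is not negligible relative to C₀; solve x² + 0.00044·x − 3.91e-06 = 0.
x = [−0.00044 + √(0.00044² + 1.56e-05)]/2 = 1.77 × 10^-3 M
pOH = 2.75, so pH = 14.00 − pOH = 11.25

pH = 11.25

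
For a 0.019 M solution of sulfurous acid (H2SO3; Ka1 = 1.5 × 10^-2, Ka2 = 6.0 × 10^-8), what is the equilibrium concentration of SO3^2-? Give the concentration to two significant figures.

First ionization gives [H+] ≈ [HSO3-] = 1.10 × 10^-2 M.
Second step: Ka2 = [H+][SO3^2-]/[HSO3-] ≈ [SO3^2-] (since [H+] ≈ [HSO3-]).
So [SO3^2-] ≈ Ka2.

6.0 × 10^-8 M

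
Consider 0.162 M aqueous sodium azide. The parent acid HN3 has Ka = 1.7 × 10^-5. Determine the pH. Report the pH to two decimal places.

pH = 8.99

N3- is the conjugate base of the weak acid HN3.
Kb = Kw/Ka = 1.0×10^-14 / 1.7 × 10^-5 = 5.88 × 10^-10
Kb = [OH-]²/(0.162 − [OH-]) = 5.88 × 10^-10
Neglecting [OH-] in the denominator: [OH-] = √(5.88 × 10^-10 × 0.162) = 9.76 × 10^-6 M
pOH = −log(9.76 × 10^-6) = 5.01; pH = 14.00 − 5.01 = 8.99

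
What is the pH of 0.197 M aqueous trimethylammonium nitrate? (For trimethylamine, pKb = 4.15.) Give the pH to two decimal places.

pH = 5.28

(CH3)3NH+ is the conjugate acid of the weak base (CH3)3N.
Kb = 10^(−4.15) = 7.08 × 10^-5
Ka = Kw/Kb = 1.0×10^-14 / 7.08 × 10^-5 = 1.41 × 10^-10
From the ICE table, Ka = [H+]²/(0.197 − [H+]) = 1.41 × 10^-10.
Neglecting [H+] in the denominator: [H+] = √(1.41 × 10^-10 × 0.197) = 5.27 × 10^-6 M
Check: 0.0027% ionized — well under 5%, approximation valid.
pH = −log(5.27 × 10^-6) = 5.28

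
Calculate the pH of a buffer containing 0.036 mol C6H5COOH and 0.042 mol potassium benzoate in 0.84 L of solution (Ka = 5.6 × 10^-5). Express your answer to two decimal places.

pKa = −log(5.6 × 10^-5) = 4.252
Henderson–Hasselbalch: pH = pKa + log([C6H5COO-]/[C6H5COOH]) = 4.252 + log(0.042/0.036)
pH = 4.252 + (+0.067) = 4.32

pH = 4.32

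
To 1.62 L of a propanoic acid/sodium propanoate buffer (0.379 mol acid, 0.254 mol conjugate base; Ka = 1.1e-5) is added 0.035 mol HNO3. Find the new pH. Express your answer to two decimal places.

After neutralization: n(CH3CH2COOH) = 0.414 mol, n(CH3CH2COO-) = 0.219 mol.
pKa = −log(1.1 × 10^-5) = 4.959
pH = pKa + log(n_CH3CH2COO-/n_CH3CH2COOH) = 4.959 + log(0.219/0.414) = 4.959 + (-0.277)

pH = 4.68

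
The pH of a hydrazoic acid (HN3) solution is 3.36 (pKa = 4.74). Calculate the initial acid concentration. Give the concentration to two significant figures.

[H+] = 10^(-3.36) = 4.37 × 10^-4 M = x
Ka = 10^(−4.74) = 1.82 × 10^-5
Ka = x²/(C₀ − x) ⇒ C₀ = x + x²/Ka
C₀ = 4.37 × 10^-4 + (4.37 × 10^-4)²/(1.82 × 10^-5) = 1.09 × 10^-2 M

C₀ = 1.1 × 10^-2 M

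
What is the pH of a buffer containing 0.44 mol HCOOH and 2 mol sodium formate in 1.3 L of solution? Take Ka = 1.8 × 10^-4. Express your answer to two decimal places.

pH = 4.40

pKa = −log(1.8 × 10^-4) = 3.745
Using pH = pKa + log([base]/[acid]) with [base]/[acid] = 2/0.44:
pH = 3.745 + (+0.658) = 4.40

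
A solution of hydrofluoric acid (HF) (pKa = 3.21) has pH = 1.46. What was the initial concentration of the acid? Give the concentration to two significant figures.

C₀ = 2.0 M

[H+] = 10^(-1.46) = 3.47 × 10^-2 M = x
Ka = 10^(−3.21) = 6.17 × 10^-4
Ka = x²/(C₀ − x) ⇒ C₀ = x + x²/Ka
C₀ = 3.47 × 10^-2 + (3.47 × 10^-2)²/(6.17 × 10^-4) = 1.99 M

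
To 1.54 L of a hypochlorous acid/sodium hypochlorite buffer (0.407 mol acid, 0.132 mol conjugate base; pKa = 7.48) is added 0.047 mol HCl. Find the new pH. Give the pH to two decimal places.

pH = 6.75

Added H+ converts OCl- to HOCl: HOCl → 0.454 mol, OCl- → 0.085 mol.
pH = pKa + log(n_OCl-/n_HOCl) = 7.48 + log(0.085/0.454) = 7.48 + (-0.728)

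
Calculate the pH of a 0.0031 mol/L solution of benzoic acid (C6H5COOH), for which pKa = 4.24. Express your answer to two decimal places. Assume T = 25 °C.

pH = 3.40

C6H5COOH ⇌ C6H5COO- + H+
Ka = 10^(−4.24) = 5.75 × 10^-5
Ka = x²/(0.0031 − x) = 5.75 × 10^-5
x is not negligible relative to C₀; solve x² + 5.75e-05·x − 1.78e-07 = 0.
x = (−Ka + √(Ka² + 4·Ka·C₀))/2 = 3.94 × 10^-4 M
pH = −log(3.94 × 10^-4) = 3.40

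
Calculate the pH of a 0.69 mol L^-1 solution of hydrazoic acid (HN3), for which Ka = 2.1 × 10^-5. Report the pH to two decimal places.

HN3 ⇌ N3- + H+
Ka = [H+]²/(0.69 − [H+]) = 2.1 × 10^-5
Assume [H+] ≪ 0.69: [H+] ≈ √(2.1 × 10^-5 × 0.69) = 3.81 × 10^-3 M
pH = −log(3.81 × 10^-3) = 2.42

pH = 2.42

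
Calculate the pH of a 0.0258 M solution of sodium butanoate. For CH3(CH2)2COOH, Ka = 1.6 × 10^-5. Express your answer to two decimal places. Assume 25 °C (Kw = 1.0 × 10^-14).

CH3(CH2)2COO- is the conjugate base of the weak acid CH3(CH2)2COOH.
Kb = Kw/Ka = 1.0×10^-14 / 1.6 × 10^-5 = 6.25 × 10^-10
Let x = [OH-] at equilibrium. Kb = x²/(0.0258 − x).
Assume x ≪ 0.0258: x ≈ √(6.25 × 10^-10 × 0.0258) = 4.02 × 10^-6 M
pOH = 5.40, so pH = 14.00 − pOH = 8.60

pH = 8.60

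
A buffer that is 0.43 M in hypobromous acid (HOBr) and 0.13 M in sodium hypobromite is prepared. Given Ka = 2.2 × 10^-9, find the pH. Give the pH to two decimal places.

pH = 8.14

pKa = −log(2.2 × 10^-9) = 8.658
Using pH = pKa + log([base]/[acid]) with [base]/[acid] = 0.13/0.43:
pH = 8.658 + (-0.520) = 8.14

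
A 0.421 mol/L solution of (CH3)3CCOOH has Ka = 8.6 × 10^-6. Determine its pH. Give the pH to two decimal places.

(CH3)3CCOOH ⇌ (CH3)3CCOO- + H+
From the ICE table, Ka = [H+]²/(0.421 − [H+]) = 8.6 × 10^-6.
Assume [H+] ≪ 0.421: [H+] ≈ √(8.6 × 10^-6 × 0.421) = 1.90 × 10^-3 M
([H+]/C₀ = 0.45% < 5%, so the approximation holds.)
pH = −log(1.90 × 10^-3) = 2.72

pH = 2.72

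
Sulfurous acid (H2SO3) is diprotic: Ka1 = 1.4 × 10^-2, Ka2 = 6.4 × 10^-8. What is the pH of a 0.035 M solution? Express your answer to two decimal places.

Ka1 ≫ Ka2, so treat the first dissociation as the only significant source of H+.
Ka1 = x²/(0.035 − x) = 1.4 × 10^-2
Solving the quadratic: x = (−Ka1 + √(Ka1² + 4·Ka1·C₀))/2 = 1.62 × 10^-2 M
pH = −log(1.62 × 10^-2) = 1.79

pH = 1.79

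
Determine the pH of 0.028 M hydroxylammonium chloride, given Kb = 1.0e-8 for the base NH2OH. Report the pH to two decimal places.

NH3OH+ is the conjugate acid of the weak base NH2OH.
Ka = Kw/Kb = 1.0×10^-14 / 1.0 × 10^-8 = 1.00 × 10^-6
Let x = [H+] at equilibrium. Ka = x²/(0.028 − x).
Since Ka ≪ C₀, x ≈ √(Ka·C₀) = 1.67 × 10^-4 M.
(x/C₀ = 0.6% < 5%, so the approximation holds.)
pH = −log(1.67 × 10^-4) = 3.78

pH = 3.78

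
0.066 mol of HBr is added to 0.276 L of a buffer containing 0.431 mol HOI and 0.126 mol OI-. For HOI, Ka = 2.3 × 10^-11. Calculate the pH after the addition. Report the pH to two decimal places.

pH = 9.72

Added H+ converts OI- to HOI: HOI → 0.497 mol, OI- → 0.06 mol.
pKa = −log(2.3 × 10^-11) = 10.638
Henderson–Hasselbalch with mole ratio 0.06/0.497: pH = 10.638 + (-0.918)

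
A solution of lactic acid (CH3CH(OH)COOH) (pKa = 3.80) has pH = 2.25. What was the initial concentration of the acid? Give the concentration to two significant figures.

[H+] = 10^(-2.25) = 5.62 × 10^-3 M = x
Ka = 10^(−3.80) = 1.58 × 10^-4
Ka = x²/(C₀ − x) ⇒ C₀ = x + x²/Ka
C₀ = 5.62 × 10^-3 + (5.62 × 10^-3)²/(1.58 × 10^-4) = 2.06 × 10^-1 M

C₀ = 2.1 × 10^-1 M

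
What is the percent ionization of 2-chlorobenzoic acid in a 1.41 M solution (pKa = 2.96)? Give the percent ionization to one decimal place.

2.8%

ClC6H4COOH ⇌ ClC6H4COO- + H+; let x = [H+] at equilibrium.
Ka = 10^(−2.96) = 1.10 × 10^-3
x ≈ √(Ka·C₀) = √(1.10 × 10^-3 × 1.41) = 3.94 × 10^-2 M
Fraction ionized = 3.94 × 10^-2 / 1.41 = 0.0279 → 2.8%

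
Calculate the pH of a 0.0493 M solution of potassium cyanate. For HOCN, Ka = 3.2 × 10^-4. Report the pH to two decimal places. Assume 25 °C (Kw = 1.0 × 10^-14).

OCN- is the conjugate base of the weak acid HOCN.
Kb = Kw/Ka = 1.0×10^-14 / 3.2 × 10^-4 = 3.12 × 10^-11
From the ICE table, Kb = x²/(0.0493 − x) = 3.12 × 10^-11.
Assume x ≪ 0.0493: x ≈ √(3.12 × 10^-11 × 0.0493) = 1.24 × 10^-6 M
Check: 0.0025% ionized — well under 5%, approximation valid.
pOH = 5.91, so pH = 14.00 − pOH = 8.09

pH = 8.09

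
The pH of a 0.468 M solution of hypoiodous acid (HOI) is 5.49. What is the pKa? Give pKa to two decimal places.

[H+] = 10^(-5.49) = 3.24 × 10^-6 M
At equilibrium [HA] = 0.468 − 3.24 × 10^-6 = 4.68 × 10^-1 M
Ka = [H+][A-]/[HA] = (3.24 × 10^-6)² / 4.68 × 10^-1 = 2.24 × 10^-11
pKa = -log(2.24 × 10^-11) = 10.65

pKa = 10.65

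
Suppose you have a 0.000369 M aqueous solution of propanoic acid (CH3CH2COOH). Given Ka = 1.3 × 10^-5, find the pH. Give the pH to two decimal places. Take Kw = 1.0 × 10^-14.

pH = 4.20

CH3CH2COOH ⇌ CH3CH2COO- + H+
From the ICE table, Ka = [H+]²/(0.000369 − [H+]) = 1.3 × 10^-5.
Here C₀/Ka ≈ 28.4, so the small-[H+] approximation fails. Use the quadratic:
[H+] = [−1.3e-05 + √(1.3e-05² + 1.92e-08)]/2 = 6.31 × 10^-5 M
pH = −log(6.31 × 10^-5) = 4.20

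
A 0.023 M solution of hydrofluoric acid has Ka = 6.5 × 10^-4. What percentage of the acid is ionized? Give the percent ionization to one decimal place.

HF ⇌ F- + H+; let x = [H+] at equilibrium.
Solve x² + 0.00065x − 1.49e-05 = 0 → x = 3.56 × 10^-3 M
Fraction ionized = 3.56 × 10^-3 / 0.023 = 0.1548 → 15.5%

15.5%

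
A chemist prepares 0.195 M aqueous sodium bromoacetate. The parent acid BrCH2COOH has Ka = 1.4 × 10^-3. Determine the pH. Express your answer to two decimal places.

pH = 8.07

BrCH2COO- is the conjugate base of the weak acid BrCH2COOH.
Kb = Kw/Ka = 1.0×10^-14 / 1.4 × 10^-3 = 7.14 × 10^-12
Let x = [OH-] at equilibrium. Kb = x²/(0.195 − x).
Since Kb ≪ C₀, x ≈ √(Kb·C₀) = 1.18 × 10^-6 M.
pOH = −log(1.18 × 10^-6) = 5.93; pH = 14.00 − 5.93 = 8.07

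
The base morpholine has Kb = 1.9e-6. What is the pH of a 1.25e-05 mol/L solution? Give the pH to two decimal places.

C4H8ONH + H2O ⇌ C4H8ONH2+ + OH-
From the ICE table, Kb = [OH-]²/(1.25e-05 − [OH-]) = 1.9 × 10^-6.
Here C₀/Kb ≈ 6.58, so the small-[OH-] approximation fails. Use the quadratic:
[OH-] = [−1.9e-06 + √(1.9e-06² + 9.5e-11)]/2 = 4.02 × 10^-6 M
pOH = −log(4.02 × 10^-6) = 5.40; pH = 14.00 − 5.40 = 8.60

pH = 8.60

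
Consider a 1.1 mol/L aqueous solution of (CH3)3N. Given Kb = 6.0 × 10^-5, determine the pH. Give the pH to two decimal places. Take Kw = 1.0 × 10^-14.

pH = 11.91

(CH3)3N + H2O ⇌ (CH3)3NH+ + OH-
Kb = x²/(1.1 − x) = 6.0 × 10^-5
Since Kb ≪ C₀, x ≈ √(Kb·C₀) = 8.12 × 10^-3 M.
Check: 0.74% ionized — well under 5%, approximation valid.
pOH = −log(8.12 × 10^-3) = 2.09; pH = 14.00 − 2.09 = 11.91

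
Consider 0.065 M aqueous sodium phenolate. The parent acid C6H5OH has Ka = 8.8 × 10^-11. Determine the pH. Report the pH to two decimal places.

pH = 11.43

C6H5O- is the conjugate base of the weak acid C6H5OH.
Kb = Kw/Ka = 1.0×10^-14 / 8.8 × 10^-11 = 1.14 × 10^-4
Kb = x²/(0.065 − x) = 1.14 × 10^-4
Neglecting x in the denominator: x = √(1.14 × 10^-4 × 0.065) = 2.72 × 10^-3 M
Check: 4.2% ionized — well under 5%, approximation valid.
pOH = 2.57, so pH = 14.00 − pOH = 11.43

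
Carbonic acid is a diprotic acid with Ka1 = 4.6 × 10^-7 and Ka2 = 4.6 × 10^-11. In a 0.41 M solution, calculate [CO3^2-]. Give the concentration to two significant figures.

First ionization gives [H+] ≈ [HCO3-] = 4.34 × 10^-4 M.
Second step: Ka2 = [H+][CO3^2-]/[HCO3-] ≈ [CO3^2-] (since [H+] ≈ [HCO3-]).
So [CO3^2-] ≈ Ka2.

4.6 × 10^-11 M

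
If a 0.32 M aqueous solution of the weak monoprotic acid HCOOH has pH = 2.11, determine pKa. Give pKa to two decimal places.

[H+] = 10^(-2.11) = 7.76 × 10^-3 M
At equilibrium [HA] = 0.32 − 7.76 × 10^-3 = 3.12 × 10^-1 M
Ka = [H+][A-]/[HA] = (7.76 × 10^-3)² / 3.12 × 10^-1 = 1.93 × 10^-4
pKa = -log(1.93 × 10^-4) = 3.71

pKa = 3.71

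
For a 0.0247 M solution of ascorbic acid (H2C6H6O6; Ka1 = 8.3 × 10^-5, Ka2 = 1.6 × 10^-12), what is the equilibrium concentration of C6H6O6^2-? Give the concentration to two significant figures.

1.6 × 10^-12 M

First ionization gives [H+] ≈ [HC6H6O6-] = 1.39 × 10^-3 M.
Second step: Ka2 = [H+][C6H6O6^2-]/[HC6H6O6-] ≈ [C6H6O6^2-] (since [H+] ≈ [HC6H6O6-]).
So [C6H6O6^2-] ≈ Ka2.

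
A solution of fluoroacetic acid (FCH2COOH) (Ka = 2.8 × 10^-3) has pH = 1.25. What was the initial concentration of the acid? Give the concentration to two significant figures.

C₀ = 1.2 M

[H+] = 10^(-1.25) = 5.62 × 10^-2 M = x
Ka = x²/(C₀ − x) ⇒ C₀ = x + x²/Ka
C₀ = 5.62 × 10^-2 + (5.62 × 10^-2)²/(2.8 × 10^-3) = 1.18 M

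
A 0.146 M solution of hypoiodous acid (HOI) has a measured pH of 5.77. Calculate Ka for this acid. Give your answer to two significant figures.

Ka = 2.0 × 10^-11

[H+] = 10^(-5.77) = 1.70 × 10^-6 M
At equilibrium [HA] = 0.146 − 1.70 × 10^-6 = 1.46 × 10^-1 M
Ka = [H+][A-]/[HA] = (1.70 × 10^-6)² / 1.46 × 10^-1 = 2.0 × 10^-11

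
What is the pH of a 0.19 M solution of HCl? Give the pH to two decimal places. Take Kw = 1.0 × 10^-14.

pH = 0.72

HCl is a strong acid and dissociates completely, so [H+] = 0.19 M.
pH = -log(0.19) = 0.72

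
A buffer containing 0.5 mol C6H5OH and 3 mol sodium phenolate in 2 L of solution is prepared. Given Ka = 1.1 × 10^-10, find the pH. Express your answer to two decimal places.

pH = 10.74

pKa = −log(1.1 × 10^-10) = 9.959
Henderson–Hasselbalch: pH = pKa + log([C6H5O-]/[C6H5OH]) = 9.959 + log(3/0.5)
pH = 9.959 + (+0.778) = 10.74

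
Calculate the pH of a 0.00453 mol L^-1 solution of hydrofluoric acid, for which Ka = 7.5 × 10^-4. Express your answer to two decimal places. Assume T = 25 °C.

HF ⇌ F- + H+
Ka = [H+]²/(0.00453 − [H+]) = 7.5 × 10^-4
[H+] is not negligible relative to C₀; solve [H+]² + 0.00075·[H+] − 3.4e-06 = 0.
[H+] = (−Ka + √(Ka² + 4·Ka·C₀))/2 = 1.51 × 10^-3 M
pH = −log[H+] = −log(1.51 × 10^-3) = 2.82

pH = 2.82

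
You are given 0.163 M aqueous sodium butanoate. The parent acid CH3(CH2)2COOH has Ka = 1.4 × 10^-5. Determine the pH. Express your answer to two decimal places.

pH = 9.03

CH3(CH2)2COO- is the conjugate base of the weak acid CH3(CH2)2COOH.
Kb = Kw/Ka = 1.0×10^-14 / 1.4 × 10^-5 = 7.14 × 10^-10
From the ICE table, Kb = x²/(0.163 − x) = 7.14 × 10^-10.
Since Kb ≪ C₀, x ≈ √(Kb·C₀) = 1.08 × 10^-5 M.
(x/C₀ = 0.0066% < 5%, so the approximation holds.)
pOH = −log(1.08 × 10^-5) = 4.97; pH = 14.00 − 4.97 = 9.03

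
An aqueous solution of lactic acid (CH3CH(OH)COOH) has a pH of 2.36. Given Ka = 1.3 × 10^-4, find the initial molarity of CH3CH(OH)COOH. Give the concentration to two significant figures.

C₀ = 1.5 × 10^-1 M

[H+] = 10^(-2.36) = 4.37 × 10^-3 M = x
Ka = x²/(C₀ − x) ⇒ C₀ = x + x²/Ka
C₀ = 4.37 × 10^-3 + (4.37 × 10^-3)²/(1.3 × 10^-4) = 1.51 × 10^-1 M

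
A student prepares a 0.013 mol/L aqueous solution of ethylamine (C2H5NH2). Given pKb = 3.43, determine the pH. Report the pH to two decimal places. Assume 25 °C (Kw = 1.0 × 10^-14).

C2H5NH2 + H2O ⇌ C2H5NH3+ + OH-
Kb = 10^(−3.43) = 3.72 × 10^-4
Let x = [OH-] at equilibrium. Kb = x²/(0.013 − x).
Here C₀/Kb ≈ 34.9, so the small-x approximation fails. Use the quadratic:
x = (−Kb + √(Kb² + 4·Kb·C₀))/2 = 2.02 × 10^-3 M
pOH = 2.69, so pH = 14.00 − pOH = 11.31

pH = 11.31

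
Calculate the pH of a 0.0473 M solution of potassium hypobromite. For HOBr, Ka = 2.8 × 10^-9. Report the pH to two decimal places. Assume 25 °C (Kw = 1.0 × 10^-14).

pH = 10.61

OBr- is the conjugate base of the weak acid HOBr.
Kb = Kw/Ka = 1.0×10^-14 / 2.8 × 10^-9 = 3.57 × 10^-6
Kb = x²/(0.0473 − x) = 3.57 × 10^-6
Since Kb ≪ C₀, x ≈ √(Kb·C₀) = 4.11 × 10^-4 M.
(x/C₀ = 0.87% < 5%, so the approximation holds.)
pOH = 3.39, so pH = 14.00 − pOH = 10.61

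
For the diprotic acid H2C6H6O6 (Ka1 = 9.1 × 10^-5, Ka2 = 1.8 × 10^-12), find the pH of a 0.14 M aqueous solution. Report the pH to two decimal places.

pH = 2.45

Ka1 ≫ Ka2, so treat the first dissociation as the only significant source of H+.
Ka1 = x²/(0.14 − x) = 9.1 × 10^-5
x ≈ √(9.1 × 10^-5 × 0.14) = 3.57 × 10^-3 M
pH = −log(3.57 × 10^-3) = 2.45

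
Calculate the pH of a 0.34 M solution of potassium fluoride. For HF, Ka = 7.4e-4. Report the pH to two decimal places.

pH = 8.33

F- is the conjugate base of the weak acid HF.
Kb = Kw/Ka = 1.0×10^-14 / 7.4 × 10^-4 = 1.35 × 10^-11
From the ICE table, Kb = [OH-]²/(0.34 − [OH-]) = 1.35 × 10^-11.
Neglecting [OH-] in the denominator: [OH-] = √(1.35 × 10^-11 × 0.34) = 2.14 × 10^-6 M
([OH-]/C₀ = 0.00063% < 5%, so the approximation holds.)
pOH = −log(2.14 × 10^-6) = 5.67; pH = 14.00 − 5.67 = 8.33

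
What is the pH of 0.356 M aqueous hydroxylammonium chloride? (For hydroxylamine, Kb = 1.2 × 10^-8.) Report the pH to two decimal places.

pH = 3.26

NH3OH+ is the conjugate acid of the weak base NH2OH.
Ka = Kw/Kb = 1.0×10^-14 / 1.2 × 10^-8 = 8.33 × 10^-7
Ka = [H+]²/(0.356 − [H+]) = 8.33 × 10^-7
Neglecting [H+] in the denominator: [H+] = √(8.33 × 10^-7 × 0.356) = 5.45 × 10^-4 M
pH = −log(5.45 × 10^-4) = 3.26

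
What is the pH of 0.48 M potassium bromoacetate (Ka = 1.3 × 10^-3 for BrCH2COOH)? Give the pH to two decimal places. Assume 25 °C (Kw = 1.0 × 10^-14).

pH = 8.28

BrCH2COO- is the conjugate base of the weak acid BrCH2COOH.
Kb = Kw/Ka = 1.0×10^-14 / 1.3 × 10^-3 = 7.69 × 10^-12
From the ICE table, Kb = x²/(0.48 − x) = 7.69 × 10^-12.
Neglecting x in the denominator: x = √(7.69 × 10^-12 × 0.48) = 1.92 × 10^-6 M
Check: 0.0004% ionized — well under 5%, approximation valid.
pOH = −log(1.92 × 10^-6) = 5.72; pH = 14.00 − 5.72 = 8.28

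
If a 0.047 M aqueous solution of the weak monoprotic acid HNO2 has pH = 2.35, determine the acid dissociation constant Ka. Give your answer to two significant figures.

[H+] = 10^(-2.35) = 4.47 × 10^-3 M
At equilibrium [HA] = 0.047 − 4.47 × 10^-3 = 4.25 × 10^-2 M
Ka = [H+][A-]/[HA] = (4.47 × 10^-3)² / 4.25 × 10^-2 = 4.7 × 10^-4

Ka = 4.7 × 10^-4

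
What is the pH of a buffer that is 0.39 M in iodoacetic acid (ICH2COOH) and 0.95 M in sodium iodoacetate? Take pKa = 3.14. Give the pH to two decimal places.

Using pH = pKa + log([base]/[acid]) with [base]/[acid] = 0.95/0.39:
pH = 3.14 + (+0.387) = 3.53

pH = 3.53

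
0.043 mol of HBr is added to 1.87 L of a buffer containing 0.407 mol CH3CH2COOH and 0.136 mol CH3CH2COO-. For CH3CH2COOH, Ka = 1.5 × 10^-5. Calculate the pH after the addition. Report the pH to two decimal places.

After neutralization: n(CH3CH2COOH) = 0.45 mol, n(CH3CH2COO-) = 0.093 mol.
pKa = −log(1.5 × 10^-5) = 4.824
Henderson–Hasselbalch with mole ratio 0.093/0.45: pH = 4.824 + (-0.685)

pH = 4.14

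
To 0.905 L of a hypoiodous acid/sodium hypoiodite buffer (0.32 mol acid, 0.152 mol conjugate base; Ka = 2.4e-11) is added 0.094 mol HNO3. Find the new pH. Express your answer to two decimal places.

Added H+ converts OI- to HOI: HOI → 0.414 mol, OI- → 0.058 mol.
pKa = −log(2.4 × 10^-11) = 10.620
pH = pKa + log(n_OI-/n_HOI) = 10.620 + log(0.058/0.414) = 10.620 + (-0.854)

pH = 9.77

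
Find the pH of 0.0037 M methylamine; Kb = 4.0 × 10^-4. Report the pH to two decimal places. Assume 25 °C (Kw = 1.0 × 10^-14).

pH = 11.01

CH3NH2 + H2O ⇌ CH3NH3+ + OH-
From the ICE table, Kb = [OH-]²/(0.0037 − [OH-]) = 4.0 × 10^-4.
Here C₀/Kb ≈ 9.25, so the small-[OH-] approximation fails. Use the quadratic:
[OH-] = [−0.0004 + √(0.0004² + 5.92e-06)]/2 = 1.03 × 10^-3 M
pOH = −log(1.03 × 10^-3) = 2.99; pH = 14.00 − 2.99 = 11.01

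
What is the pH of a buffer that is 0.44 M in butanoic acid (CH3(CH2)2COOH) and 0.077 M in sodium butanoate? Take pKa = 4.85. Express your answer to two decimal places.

Using pH = pKa + log([base]/[acid]) with [base]/[acid] = 0.077/0.44:
pH = 4.85 + (-0.757) = 4.09

pH = 4.09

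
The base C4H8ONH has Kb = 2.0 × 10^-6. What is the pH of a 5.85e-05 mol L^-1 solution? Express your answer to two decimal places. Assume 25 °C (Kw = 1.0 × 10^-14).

C4H8ONH + H2O ⇌ C4H8ONH2+ + OH-
From the ICE table, Kb = [OH-]²/(5.85e-05 − [OH-]) = 2.0 × 10^-6.
Here C₀/Kb ≈ 29.2, so the small-[OH-] approximation fails. Use the quadratic:
[OH-] = [−2e-06 + √(2e-06² + 4.68e-10)]/2 = 9.86 × 10^-6 M
pOH = −log(9.86 × 10^-6) = 5.01; pH = 14.00 − 5.01 = 8.99

pH = 8.99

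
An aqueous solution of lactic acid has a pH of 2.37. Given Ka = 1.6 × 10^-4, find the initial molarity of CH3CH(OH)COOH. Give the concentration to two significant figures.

[H+] = 10^(-2.37) = 4.27 × 10^-3 M = x
Ka = x²/(C₀ − x) ⇒ C₀ = x + x²/Ka
C₀ = 4.27 × 10^-3 + (4.27 × 10^-3)²/(1.6 × 10^-4) = 1.18 × 10^-1 M

C₀ = 1.2 × 10^-1 M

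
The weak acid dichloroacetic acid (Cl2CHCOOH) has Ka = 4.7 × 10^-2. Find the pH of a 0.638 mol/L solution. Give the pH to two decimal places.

pH = 0.82

Cl2CHCOOH ⇌ Cl2CHCOO- + H+
From the ICE table, Ka = x²/(0.638 − x) = 4.7 × 10^-2.
Here C₀/Ka ≈ 13.6, so the small-x approximation fails. Use the quadratic:
x = [−0.047 + √(0.047² + 0.12)]/2 = 1.51 × 10^-1 M
pH = −log[H+] = −log(1.51 × 10^-1) = 0.82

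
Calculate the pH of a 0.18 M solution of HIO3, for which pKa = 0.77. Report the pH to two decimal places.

HIO3 ⇌ IO3- + H+
Ka = 10^(−0.77) = 1.70 × 10^-1
Ka = [H+]²/(0.18 − [H+]) = 1.70 × 10^-1
Here C₀/Ka ≈ 1.06, so the small-[H+] approximation fails. Use the quadratic:
[H+] = [−0.17 + √(0.17² + 0.122)]/2 = 1.09 × 10^-1 M
pH = −log(1.09 × 10^-1) = 0.96

pH = 0.96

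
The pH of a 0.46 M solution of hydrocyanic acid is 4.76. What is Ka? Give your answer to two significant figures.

[H+] = 10^(-4.76) = 1.74 × 10^-5 M
At equilibrium [HA] = 0.46 − 1.74 × 10^-5 = 4.60 × 10^-1 M
Ka = [H+][A-]/[HA] = (1.74 × 10^-5)² / 4.60 × 10^-1 = 6.6 × 10^-10

Ka = 6.6 × 10^-10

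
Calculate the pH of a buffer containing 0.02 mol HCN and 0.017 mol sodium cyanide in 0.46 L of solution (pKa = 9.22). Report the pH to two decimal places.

pH = pKa + log([A⁻]/[HA]) = 9.22 + log(0.017/0.02)
pH = 9.22 + (-0.071) = 9.15

pH = 9.15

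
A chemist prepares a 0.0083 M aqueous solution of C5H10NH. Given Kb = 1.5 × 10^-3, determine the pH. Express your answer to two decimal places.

C5H10NH + H2O ⇌ C5H10NH2+ + OH-
From the ICE table, Kb = [OH-]²/(0.0083 − [OH-]) = 1.5 × 10^-3.
The 5% rule fails; solving [OH-]² + Kb·[OH-] − Kb·C₀ = 0 exactly:
[OH-] = (−Kb + √(Kb² + 4·Kb·C₀))/2 = 2.86 × 10^-3 M
pOH = −log(2.86 × 10^-3) = 2.54; pH = 14.00 − 2.54 = 11.46

pH = 11.46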